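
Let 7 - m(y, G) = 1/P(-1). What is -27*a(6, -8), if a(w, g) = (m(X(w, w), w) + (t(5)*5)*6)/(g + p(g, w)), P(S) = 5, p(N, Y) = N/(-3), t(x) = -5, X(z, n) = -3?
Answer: -14499/20 ≈ -724.95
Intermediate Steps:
p(N, Y) = -N/3 (p(N, Y) = N*(-1/3) = -N/3)
m(y, G) = 34/5 (m(y, G) = 7 - 1/5 = 34/5)
a(w, g) = -1074/(5*g) (a(w, g) = (34/5 - 5*5*6)/(g - g/3) = (34/5 - 25*6)/((2*g/3)) = (34/5 - 150)*(3/(2*g)) = -1074/(5*g))
-27*a(6, -8) = -(-28998)/(5*(-8)) = -(-28998)*(-1)/(5*8) = -27*537/20 = -14499/20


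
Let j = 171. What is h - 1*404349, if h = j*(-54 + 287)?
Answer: -364506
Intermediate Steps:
h = 39843 (h = 171*(-54 + 287) = 171*233 = 39843)
h - 1*404349 = 39843 - 1*404349 = 39843 - 404349 = -364506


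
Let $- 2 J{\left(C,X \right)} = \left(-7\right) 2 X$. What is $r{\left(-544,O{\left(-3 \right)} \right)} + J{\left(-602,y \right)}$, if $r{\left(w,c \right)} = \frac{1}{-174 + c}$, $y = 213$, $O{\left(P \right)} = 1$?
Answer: $\frac{257942}{173} \approx 1491.0$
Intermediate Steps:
$J{\left(C,X \right)} = 7 X$ ($J{\left(C,X \right)} = - \frac{\left(-7\right) 2 X}{2} = - \frac{\left(-14\right) X}{2} = 7 X$)
$r{\left(-544,O{\left(-3 \right)} \right)} + J{\left(-602,y \right)} = \frac{1}{-174 + 1} + 7 \cdot 213 = \frac{1}{-173} + 1491 = - \frac{1}{173} + 1491 = \frac{257942}{173}$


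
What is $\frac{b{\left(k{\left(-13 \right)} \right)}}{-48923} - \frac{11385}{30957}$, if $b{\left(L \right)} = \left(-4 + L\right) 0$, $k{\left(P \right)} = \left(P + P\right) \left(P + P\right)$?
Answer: $- \frac{3795}{10319} \approx -0.36777$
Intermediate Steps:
$k{\left(P \right)} = 4 P^{2}$ ($k{\left(P \right)} = 2 P 2 P = 4 P^{2}$)
$b{\left(L \right)} = 0$
$\frac{b{\left(k{\left(-13 \right)} \right)}}{-48923} - \frac{11385}{30957} = \frac{0}{-48923} - \frac{11385}{30957} = 0 \left(- \frac{1}{48923}\right) - \frac{3795}{10319} = 0 - \frac{3795}{10319} = - \frac{3795}{10319}$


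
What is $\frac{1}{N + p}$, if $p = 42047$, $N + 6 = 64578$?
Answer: $\frac{1}{106619} \approx 9.3792 \cdot 10^{-6}$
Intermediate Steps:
$N = 64572$ ($N = -6 + 64578 = 64572$)
$\frac{1}{N + p} = \frac{1}{64572 + 42047} = \frac{1}{106619}$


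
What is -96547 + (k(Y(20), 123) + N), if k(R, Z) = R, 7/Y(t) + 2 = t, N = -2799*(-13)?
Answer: -1082873/18 ≈ -60160.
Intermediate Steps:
N = 36387
Y(t) = 7/(-2 + t)
-96547 + (k(Y(20), 123) + N) = -96547 + (7/(-2 + 20) + 36387) = -96547 + (7/18 + 36387) = -96547 + 654973/18 = -1082873/18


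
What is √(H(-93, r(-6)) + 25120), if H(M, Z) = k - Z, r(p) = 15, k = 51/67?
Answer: √112699762/67 ≈ 158.45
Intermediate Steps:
k = 51/67 (k = 51*(1/67) = 51/67 ≈ 0.76119)
H(M, Z) = 51/67 - Z
√(H(-93, r(-6)) + 25120) = √((51/67 - 1*15) + 25120) = √((51/67 - 15) + 25120) = √(-954/67 + 25120) = √(1682086/67) = √112699762/67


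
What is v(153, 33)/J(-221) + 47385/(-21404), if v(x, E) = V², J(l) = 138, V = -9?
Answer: -800901/492292 ≈ -1.6269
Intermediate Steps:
v(x, E) = 81 (v(x, E) = (-9)² = 81)
v(153, 33)/J(-221) + 47385/(-21404) = 81/138 + 47385/(-21404) = 81*(1/138) + 47385*(-1/21404) = 27/46 - 47385/21404 = -800901/492292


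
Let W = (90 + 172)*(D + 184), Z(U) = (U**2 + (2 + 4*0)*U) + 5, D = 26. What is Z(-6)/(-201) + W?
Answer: 11058991/201 ≈ 55020.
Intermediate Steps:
Z(U) = 5 + U**2 + 2*U (Z(U) = (U**2 + (2 + 0)*U) + 5 = (U**2 + 2*U) + 5 = 5 + U**2 + 2*U)
W = 55020 (W = (90 + 172)*(26 + 184) = 262*210 = 55020)
Z(-6)/(-201) + W = (5 + (-6)**2 + 2*(-6))/(-201) + 55020 = (5 + 36 - 12)*(-1/201) + 55020 = 29*(-1/201) + 55020 = -29/201 + 55020 = 11058991/201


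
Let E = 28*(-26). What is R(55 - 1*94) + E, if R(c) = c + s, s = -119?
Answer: -886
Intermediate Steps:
E = -728
R(c) = -119 + c (R(c) = c - 119 = -119 + c)
R(55 - 1*94) + E = (-119 + (55 - 1*94)) - 728 = (-119 + (55 - 94)) - 728 = (-119 - 39) - 728 = -158 - 728 = -886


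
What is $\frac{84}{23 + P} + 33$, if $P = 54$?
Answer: $\frac{375}{11} \approx 34.091$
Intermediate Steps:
$\frac{84}{23 + P} + 33 = \frac{84}{23 + 54} + 33 = \frac{84}{77} + 33 = 84 \cdot \frac{1}{77} + 33 = \frac{12}{11} + 33 = \frac{375}{11}$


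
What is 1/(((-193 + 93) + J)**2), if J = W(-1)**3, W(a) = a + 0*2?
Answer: 1/10201 ≈ 9.8030e-5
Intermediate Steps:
W(a) = a (W(a) = a + 0 = a)
J = -1 (J = (-1)**3 = -1)
1/(((-193 + 93) + J)**2) = 1/(((-193 + 93) - 1)**2) = 1/((-100 - 1)**2) = 1/((-101)**2) = 1/10201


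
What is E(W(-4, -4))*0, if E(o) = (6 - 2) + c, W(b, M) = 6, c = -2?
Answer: 0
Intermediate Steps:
E(o) = 2 (E(o) = (6 - 2) - 2 = 4 - 2 = 2)
E(W(-4, -4))*0 = 2*0 = 0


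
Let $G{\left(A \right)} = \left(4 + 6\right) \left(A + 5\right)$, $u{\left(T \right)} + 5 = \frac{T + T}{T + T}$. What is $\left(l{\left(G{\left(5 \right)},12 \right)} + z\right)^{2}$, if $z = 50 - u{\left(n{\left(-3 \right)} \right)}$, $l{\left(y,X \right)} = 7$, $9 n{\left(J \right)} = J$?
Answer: $3721$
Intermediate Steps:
$n{\left(J \right)} = \frac{J}{9}$
$u{\left(T \right)} = -4$ ($u{\left(T \right)} = -5 + \frac{T + T}{T + T} = -5 + \frac{2 T}{2 T} = -5 + 2 T \frac{1}{2 T} = -5 + 1 = -4$)
$G{\left(A \right)} = 50 + 10 A$ ($G{\left(A \right)} = 10 \left(5 + A\right) = 50 + 10 A$)
$z = 54$ ($z = 50 - -4 = 50 + 4 = 54$)
$\left(l{\left(G{\left(5 \right)},12 \right)} + z\right)^{2} = \left(7 + 54\right)^{2} = 61^{2} = 3721$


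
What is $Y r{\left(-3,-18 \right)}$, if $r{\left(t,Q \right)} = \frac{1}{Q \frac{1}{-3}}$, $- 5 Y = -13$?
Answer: $\frac{13}{30} \approx 0.43333$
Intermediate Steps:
$Y = \frac{13}{5}$ ($Y = \left(- \frac{1}{5}\right) \left(-13\right) = \frac{13}{5} \approx 2.6$)
$r{\left(t,Q \right)} = - \frac{3}{Q}$ ($r{\left(t,Q \right)} = \frac{1}{Q \left(- \frac{1}{3}\right)} = \frac{1}{\left(- \frac{1}{3}\right) Q} = - \frac{3}{Q}$)
$Y r{\left(-3,-18 \right)} = \frac{13 \left(- \frac{3}{-18}\right)}{5} = \frac{13 \left(\left(-3\right) \left(- \frac{1}{18}\right)\right)}{5} = \frac{13}{5} \cdot \frac{1}{6} = \frac{13}{30}$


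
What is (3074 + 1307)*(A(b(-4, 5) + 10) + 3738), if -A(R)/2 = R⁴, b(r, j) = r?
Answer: 5020626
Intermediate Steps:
A(R) = -2*R⁴
(3074 + 1307)*(A(b(-4, 5) + 10) + 3738) = (3074 + 1307)*(-2*(-4 + 10)⁴ + 3738) = 4381*(-2*6⁴ + 3738) = 4381*(-2*1296 + 3738) = 4381*(-2592 + 3738) = 4381*1146 = 5020626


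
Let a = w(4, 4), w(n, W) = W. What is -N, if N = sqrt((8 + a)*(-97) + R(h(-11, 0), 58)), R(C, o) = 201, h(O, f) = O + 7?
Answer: -3*I*sqrt(107) ≈ -31.032*I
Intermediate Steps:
h(O, f) = 7 + O
a = 4
N = 3*I*sqrt(107) (N = sqrt((8 + 4)*(-97) + 201) = sqrt(12*(-97) + 201) = sqrt(-1164 + 201) = sqrt(-963) = 3*I*sqrt(107) ≈ 31.032*I)
-N = -3*I*sqrt(107)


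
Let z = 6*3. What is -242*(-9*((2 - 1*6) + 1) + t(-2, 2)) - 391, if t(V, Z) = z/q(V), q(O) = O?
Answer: -4747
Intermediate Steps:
z = 18
t(V, Z) = 18/V
-242*(-9*((2 - 1*6) + 1) + t(-2, 2)) - 391 = -242*(-9*((2 - 1*6) + 1) + 18/(-2)) - 391 = -242*(-9*((2 - 6) + 1) + 18*(-½)) - 391 = -242*(-9*(-4 + 1) - 9) - 391 = -242*(-9*(-3) - 9) - 391 = -242*(27 - 9) - 391 = -242*18 - 391 = -4356 - 391 = -4747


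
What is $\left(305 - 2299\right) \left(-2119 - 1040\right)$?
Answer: $6299046$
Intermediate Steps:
$\left(305 - 2299\right) \left(-2119 - 1040\right) = \left(-1994\right) \left(-3159\right) = 6299046$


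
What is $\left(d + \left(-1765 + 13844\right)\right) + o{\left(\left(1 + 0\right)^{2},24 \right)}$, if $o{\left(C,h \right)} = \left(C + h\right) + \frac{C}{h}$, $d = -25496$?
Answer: $- \frac{321407}{24} \approx -13392.0$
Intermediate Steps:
$o{\left(C,h \right)} = C + h + \frac{C}{h}$
$\left(d + \left(-1765 + 13844\right)\right) + o{\left(\left(1 + 0\right)^{2},24 \right)} = \left(-25496 + \left(-1765 + 13844\right)\right) + \left(\left(1 + 0\right)^{2} + 24 + \frac{\left(1 + 0\right)^{2}}{24}\right) = \left(-25496 + 12079\right) + \left(1^{2} + 24 + 1^{2} \cdot \frac{1}{24}\right) = -13417 + \left(1 + 24 + 1 \cdot \frac{1}{24}\right) = -13417 + \left(1 + 24 + \frac{1}{24}\right) = -13417 + \frac{601}{24} = - \frac{321407}{24}$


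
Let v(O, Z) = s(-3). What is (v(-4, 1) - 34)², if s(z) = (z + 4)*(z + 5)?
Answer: 1024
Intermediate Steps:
s(z) = (4 + z)*(5 + z)
v(O, Z) = 2 (v(O, Z) = 20 + (-3)² + 9*(-3) = 20 + 9 - 27 = 2)
(v(-4, 1) - 34)² = (2 - 34)² = (-32)² = 1024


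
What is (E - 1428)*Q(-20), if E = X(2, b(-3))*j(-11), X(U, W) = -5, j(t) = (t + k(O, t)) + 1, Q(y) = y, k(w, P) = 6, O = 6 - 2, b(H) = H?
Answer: 28160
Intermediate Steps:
O = 4
j(t) = 7 + t (j(t) = (t + 6) + 1 = (6 + t) + 1 = 7 + t)
E = 20 (E = -5*(7 - 11) = -5*(-4) = 20)
(E - 1428)*Q(-20) = (20 - 1428)*(-20) = -1408*(-20) = 28160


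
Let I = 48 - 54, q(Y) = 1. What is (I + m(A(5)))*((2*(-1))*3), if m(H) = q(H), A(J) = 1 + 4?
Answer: 30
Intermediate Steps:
A(J) = 5
I = -6
m(H) = 1
(I + m(A(5)))*((2*(-1))*3) = (-6 + 1)*((2*(-1))*3) = -(-10)*3 = -5*(-6) = 30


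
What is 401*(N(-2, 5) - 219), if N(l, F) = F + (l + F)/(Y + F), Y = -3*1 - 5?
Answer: -86215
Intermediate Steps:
Y = -8 (Y = -3 - 5 = -8)
N(l, F) = F + (F + l)/(-8 + F) (N(l, F) = F + (l + F)/(-8 + F) = F + (F + l)/(-8 + F))
401*(N(-2, 5) - 219) = 401*((-2 + 5² - 7*5)/(-8 + 5) - 219) = 401*((-2 + 25 - 35)/(-3) - 219) = 401*(-⅓*(-12) - 219) = 401*(4 - 219) = 401*(-215) = -86215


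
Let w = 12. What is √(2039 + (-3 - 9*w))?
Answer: 2*√482 ≈ 43.909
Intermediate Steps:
√(2039 + (-3 - 9*w)) = √(2039 + (-3 - 9*12)) = √(2039 + (-3 - 108)) = √(2039 - 111) = √1928 = 2*√482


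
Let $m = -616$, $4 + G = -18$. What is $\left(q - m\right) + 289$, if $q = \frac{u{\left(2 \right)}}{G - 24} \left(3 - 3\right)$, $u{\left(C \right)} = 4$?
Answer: $905$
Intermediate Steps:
$G = -22$ ($G = -4 - 18 = -22$)
$q = 0$ ($q = \frac{1}{-22 - 24} \cdot 4 \left(3 - 3\right) = \frac{1}{-46} \cdot 4 \left(3 - 3\right) = \left(- \frac{1}{46}\right) 4 \cdot 0 = \left(- \frac{2}{23}\right) 0 = 0$)
$\left(q - m\right) + 289 = \left(0 - -616\right) + 289 = \left(0 + 616\right) + 289 = 616 + 289 = 905$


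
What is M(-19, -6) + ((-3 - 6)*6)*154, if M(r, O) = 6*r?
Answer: -8430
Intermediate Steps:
M(-19, -6) + ((-3 - 6)*6)*154 = 6*(-19) + ((-3 - 6)*6)*154 = -114 - 9*6*154 = -114 - 54*154 = -114 - 8316 = -8430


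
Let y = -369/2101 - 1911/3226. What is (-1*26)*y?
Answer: 67670265/3388913 ≈ 19.968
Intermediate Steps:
y = -5205405/6777826 (y = -369*1/2101 - 1911*1/3226 = -369/2101 - 1911/3226 = -5205405/6777826 ≈ -0.76801)
(-1*26)*y = -1*26*(-5205405/6777826) = -26*(-5205405/6777826) = 67670265/3388913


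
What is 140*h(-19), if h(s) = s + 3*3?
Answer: -1400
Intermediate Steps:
h(s) = 9 + s (h(s) = s + 9 = 9 + s)
140*h(-19) = 140*(9 - 19) = 140*(-10) = -1400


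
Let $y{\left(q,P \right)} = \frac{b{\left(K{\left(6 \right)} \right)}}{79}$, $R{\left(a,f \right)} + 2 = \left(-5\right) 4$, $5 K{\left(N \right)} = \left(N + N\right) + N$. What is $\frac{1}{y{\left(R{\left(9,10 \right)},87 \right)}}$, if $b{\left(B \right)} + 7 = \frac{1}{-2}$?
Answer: $- \frac{158}{15} \approx -10.533$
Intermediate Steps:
$K{\left(N \right)} = \frac{3 N}{5}$ ($K{\left(N \right)} = \frac{\left(N + N\right) + N}{5} = \frac{2 N + N}{5} = \frac{3 N}{5}$)
$b{\left(B \right)} = - \frac{15}{2}$ ($b{\left(B \right)} = -7 + \frac{1}{-2} = -7 - \frac{1}{2} = - \frac{15}{2}$)
$R{\left(a,f \right)} = -22$ ($R{\left(a,f \right)} = -2 - 20 = -22$)
$y{\left(q,P \right)} = - \frac{15}{158}$ ($y{\left(q,P \right)} = - \frac{15}{2 \cdot 79} = \left(- \frac{15}{2}\right) \frac{1}{79} = - \frac{15}{158}$)
$\frac{1}{y{\left(R{\left(9,10 \right)},87 \right)}} = \frac{1}{- \frac{15}{158}} = - \frac{158}{15}$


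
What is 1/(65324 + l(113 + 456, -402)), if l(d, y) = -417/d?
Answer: 569/37168939 ≈ 1.5308e-5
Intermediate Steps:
1/(65324 + l(113 + 456, -402)) = 1/(65324 - 417/(113 + 456)) = 1/(65324 - 417/569) = 1/(37168939/569) = 569/37168939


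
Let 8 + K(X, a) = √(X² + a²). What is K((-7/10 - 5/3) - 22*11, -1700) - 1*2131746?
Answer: -2131754 + √2654743561/30 ≈ -2.1300e+6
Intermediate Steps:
K(X, a) = -8 + √(X² + a²)
K((-7/10 - 5/3) - 22*11, -1700) - 1*2131746 = (-8 + √(((-7/10 - 5/3) - 22*11)² + (-1700)²)) - 1*2131746 = (-8 + √(((-7*⅒ - 5*⅓) - 242)² + 2890000)) - 2131746 = (-8 + √(((-7/10 - 5/3) - 242)² + 2890000)) - 2131746 = (-8 + √((-71/30 - 242)² + 2890000)) - 2131746 = (-8 + √((-7331/30)² + 2890000)) - 2131746 = (-8 + √(53743561/900 + 2890000)) - 2131746 = (-8 + √(2654743561/900)) - 2131746 = (-8 + √2654743561/30) - 2131746 = -2131754 + √2654743561/30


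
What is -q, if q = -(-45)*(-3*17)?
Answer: 2295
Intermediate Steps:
q = -2295 (q = -(-45)*(-51) = -45*51 = -2295)
-q = -1*(-2295) = 2295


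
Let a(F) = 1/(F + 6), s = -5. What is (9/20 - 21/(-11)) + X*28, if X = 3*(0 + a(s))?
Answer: 18999/220 ≈ 86.359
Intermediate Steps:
a(F) = 1/(6 + F)
X = 3 (X = 3*(0 + 1/(6 - 5)) = 3*(0 + 1/1) = 3*(0 + 1) = 3*1 = 3)
(9/20 - 21/(-11)) + X*28 = (9/20 - 21/(-11)) + 3*28 = (9*(1/20) - 21*(-1/11)) + 84 = (9/20 + 21/11) + 84 = 519/220 + 84 = 18999/220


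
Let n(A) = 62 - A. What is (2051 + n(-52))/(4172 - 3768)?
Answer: 2165/404 ≈ 5.3589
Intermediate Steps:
(2051 + n(-52))/(4172 - 3768) = (2051 + (62 - 1*(-52)))/(4172 - 3768) = (2051 + (62 + 52))/404 = (2051 + 114)*(1/404) = 2165*(1/404) = 2165/404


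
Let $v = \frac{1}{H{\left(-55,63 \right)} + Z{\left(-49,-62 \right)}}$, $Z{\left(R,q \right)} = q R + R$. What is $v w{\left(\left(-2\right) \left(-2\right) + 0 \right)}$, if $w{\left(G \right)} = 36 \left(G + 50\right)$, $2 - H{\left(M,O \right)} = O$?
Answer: $\frac{81}{122} \approx 0.66393$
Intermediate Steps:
$H{\left(M,O \right)} = 2 - O$
$Z{\left(R,q \right)} = R + R q$ ($Z{\left(R,q \right)} = R q + R = R + R q$)
$w{\left(G \right)} = 1800 + 36 G$ ($w{\left(G \right)} = 36 \left(50 + G\right) = 1800 + 36 G$)
$v = \frac{1}{2928}$ ($v = \frac{1}{\left(2 - 63\right) - 49 \left(1 - 62\right)} = \frac{1}{\left(2 - 63\right) - -2989} = \frac{1}{-61 + 2989} = \frac{1}{2928} \approx 0.00034153$)
$v w{\left(\left(-2\right) \left(-2\right) + 0 \right)} = \frac{1800 + 36 \left(\left(-2\right) \left(-2\right) + 0\right)}{2928} = \frac{1800 + 36 \left(4 + 0\right)}{2928} = \frac{1800 + 36 \cdot 4}{2928} = \frac{1800 + 144}{2928} = \frac{1}{2928} \cdot 1944 = \frac{81}{122}$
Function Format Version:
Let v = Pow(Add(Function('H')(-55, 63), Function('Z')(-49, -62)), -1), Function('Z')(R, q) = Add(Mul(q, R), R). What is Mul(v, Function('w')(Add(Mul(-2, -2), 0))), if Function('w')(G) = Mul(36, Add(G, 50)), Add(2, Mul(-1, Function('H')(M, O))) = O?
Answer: Rational(81, 122) ≈ 0.66393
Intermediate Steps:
Function('H')(M, O) = Add(2, Mul(-1, O))
Function('Z')(R, q) = Add(R, Mul(R, q)) (Function('Z')(R, q) = Add(Mul(R, q), R) = Add(R, Mul(R, q)))
Function('w')(G) = Add(1800, Mul(36, G)) (Function('w')(G) = Mul(36, Add(50, G)) = Add(1800, Mul(36, G)))
v = Rational(1, 2928) (v = Pow(Add(Add(2, Mul(-1, 63)), Mul(-49, Add(1, -62))), -1) = Pow(Add(Add(2, -63), Mul(-49, -61)), -1) = Pow(Add(-61, 2989), -1) = Pow(2928, -1) = Rational(1, 2928) ≈ 0.00034153)
Mul(v, Function('w')(Add(Mul(-2, -2), 0))) = Mul(Rational(1, 2928), Add(1800, Mul(36, Add(Mul(-2, -2), 0)))) = Mul(Rational(1, 2928), Add(1800, Mul(36, Add(4, 0)))) = Mul(Rational(1, 2928), Add(1800, Mul(36, 4))) = Mul(Rational(1, 2928), Add(1800, 144)) = Mul(Rational(1, 2928), 1944) = Rational(81, 122)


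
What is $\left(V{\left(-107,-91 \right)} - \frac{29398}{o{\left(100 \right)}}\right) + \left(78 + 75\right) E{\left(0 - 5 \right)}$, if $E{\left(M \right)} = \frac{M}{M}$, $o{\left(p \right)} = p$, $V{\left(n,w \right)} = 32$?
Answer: $- \frac{5449}{50} \approx -108.98$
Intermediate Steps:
$E{\left(M \right)} = 1$
$\left(V{\left(-107,-91 \right)} - \frac{29398}{o{\left(100 \right)}}\right) + \left(78 + 75\right) E{\left(0 - 5 \right)} = \left(32 - \frac{29398}{100}\right) + \left(78 + 75\right) 1 = \left(32 - \frac{14699}{50}\right) + 153 \cdot 1 = \left(32 - \frac{14699}{50}\right) + 153 = - \frac{13099}{50} + 153 = - \frac{5449}{50}$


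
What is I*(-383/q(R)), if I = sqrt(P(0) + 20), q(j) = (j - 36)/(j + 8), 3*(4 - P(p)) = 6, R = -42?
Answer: -6511*sqrt(22)/39 ≈ -783.06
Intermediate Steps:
P(p) = 2 (P(p) = 4 - 1/3*6 = 4 - 2 = 2)
q(j) = (-36 + j)/(8 + j)
I = sqrt(22) (I = sqrt(2 + 20) = sqrt(22) ≈ 4.6904)
I*(-383/q(R)) = sqrt(22)*(-383*(8 - 42)/(-36 - 42)) = sqrt(22)*(-383/(-78/(-34))) = sqrt(22)*(-383/((-1/34*(-78)))) = sqrt(22)*(-383/39/17) = sqrt(22)*(-383*17/39) = sqrt(22)*(-6511/39) = -6511*sqrt(22)/39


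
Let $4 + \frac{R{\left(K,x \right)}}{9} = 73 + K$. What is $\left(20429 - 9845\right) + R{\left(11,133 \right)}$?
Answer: $11304$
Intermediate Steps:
$R{\left(K,x \right)} = 621 + 9 K$ ($R{\left(K,x \right)} = -36 + 9 \left(73 + K\right) = -36 + \left(657 + 9 K\right) = 621 + 9 K$)
$\left(20429 - 9845\right) + R{\left(11,133 \right)} = \left(20429 - 9845\right) + \left(621 + 9 \cdot 11\right) = 10584 + \left(621 + 99\right) = 10584 + 720 = 11304$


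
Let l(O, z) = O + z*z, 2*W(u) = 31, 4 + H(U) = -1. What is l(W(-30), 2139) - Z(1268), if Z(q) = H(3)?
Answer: 9150683/2 ≈ 4.5753e+6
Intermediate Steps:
H(U) = -5 (H(U) = -4 - 1 = -5)
W(u) = 31/2 (W(u) = (1/2)*31 = 31/2)
l(O, z) = O + z**2
Z(q) = -5
l(W(-30), 2139) - Z(1268) = (31/2 + 2139**2) - 1*(-5) = (31/2 + 4575321) + 5 = 9150673/2 + 5 = 9150683/2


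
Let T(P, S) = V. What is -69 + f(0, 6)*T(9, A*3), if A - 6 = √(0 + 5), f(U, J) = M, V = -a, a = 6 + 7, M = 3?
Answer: -108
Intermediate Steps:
a = 13
V = -13 (V = -1*13 = -13)
f(U, J) = 3
A = 6 + √5 (A = 6 + √(0 + 5) = 6 + √5 ≈ 8.2361)
T(P, S) = -13
-69 + f(0, 6)*T(9, A*3) = -69 + 3*(-13) = -69 - 39 = -108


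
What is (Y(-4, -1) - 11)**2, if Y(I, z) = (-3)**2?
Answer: 4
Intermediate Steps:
Y(I, z) = 9
(Y(-4, -1) - 11)**2 = (9 - 11)**2 = (-2)**2 = 4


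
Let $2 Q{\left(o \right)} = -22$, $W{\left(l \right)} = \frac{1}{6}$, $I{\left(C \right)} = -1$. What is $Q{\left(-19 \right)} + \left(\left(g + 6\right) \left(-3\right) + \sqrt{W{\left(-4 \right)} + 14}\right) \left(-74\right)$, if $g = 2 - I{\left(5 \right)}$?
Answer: $1987 - \frac{37 \sqrt{510}}{3} \approx 1708.5$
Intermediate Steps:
$W{\left(l \right)} = \frac{1}{6}$
$Q{\left(o \right)} = -11$ ($Q{\left(o \right)} = \frac{1}{2} \left(-22\right) = -11$)
$g = 3$ ($g = 2 - -1 = 2 + 1 = 3$)
$Q{\left(-19 \right)} + \left(\left(g + 6\right) \left(-3\right) + \sqrt{W{\left(-4 \right)} + 14}\right) \left(-74\right) = -11 + \left(\left(3 + 6\right) \left(-3\right) + \sqrt{\frac{1}{6} + 14}\right) \left(-74\right) = -11 + \left(9 \left(-3\right) + \sqrt{\frac{85}{6}}\right) \left(-74\right) = -11 + \left(-27 + \frac{\sqrt{510}}{6}\right) \left(-74\right) = -11 + \left(1998 - \frac{37 \sqrt{510}}{3}\right) = 1987 - \frac{37 \sqrt{510}}{3}$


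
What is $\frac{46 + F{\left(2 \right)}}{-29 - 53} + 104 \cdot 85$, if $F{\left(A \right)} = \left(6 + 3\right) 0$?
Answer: $\frac{362417}{41} \approx 8839.4$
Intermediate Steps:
$F{\left(A \right)} = 0$ ($F{\left(A \right)} = 9 \cdot 0 = 0$)
$\frac{46 + F{\left(2 \right)}}{-29 - 53} + 104 \cdot 85 = \frac{46 + 0}{-29 - 53} + 104 \cdot 85 = \frac{46}{-82} + 8840 = 46 \left(- \frac{1}{82}\right) + 8840 = - \frac{23}{41} + 8840 = \frac{362417}{41}$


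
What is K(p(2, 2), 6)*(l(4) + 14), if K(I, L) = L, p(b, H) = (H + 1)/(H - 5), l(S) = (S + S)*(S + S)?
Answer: 468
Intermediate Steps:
l(S) = 4*S² (l(S) = (2*S)*(2*S) = 4*S²)
p(b, H) = (1 + H)/(-5 + H)
K(p(2, 2), 6)*(l(4) + 14) = 6*(4*4² + 14) = 6*(4*16 + 14) = 6*(64 + 14) = 6*78 = 468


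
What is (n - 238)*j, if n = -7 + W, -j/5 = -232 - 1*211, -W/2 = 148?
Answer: -1198315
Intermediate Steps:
W = -296 (W = -2*148 = -296)
j = 2215 (j = -5*(-232 - 1*211) = -5*(-232 - 211) = -5*(-443) = 2215)
n = -303 (n = -7 - 296 = -303)
(n - 238)*j = (-303 - 238)*2215 = -541*2215 = -1198315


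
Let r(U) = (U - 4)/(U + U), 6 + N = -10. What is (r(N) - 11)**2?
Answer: 6889/64 ≈ 107.64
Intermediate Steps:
N = -16 (N = -6 - 10 = -16)
r(U) = (-4 + U)/(2*U) (r(U) = (-4 + U)/((2*U)) = (-4 + U)*(1/(2*U)) = (-4 + U)/(2*U))
(r(N) - 11)**2 = ((1/2)*(-4 - 16)/(-16) - 11)**2 = ((1/2)*(-1/16)*(-20) - 11)**2 = (5/8 - 11)**2 = (-83/8)**2 = 6889/64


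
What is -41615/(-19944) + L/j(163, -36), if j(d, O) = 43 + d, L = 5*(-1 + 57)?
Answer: 7078505/2054232 ≈ 3.4458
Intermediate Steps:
L = 280 (L = 5*56 = 280)
-41615/(-19944) + L/j(163, -36) = -41615/(-19944) + 280/(43 + 163) = -41615*(-1/19944) + 280/206 = 41615/19944 + 280*(1/206) = 41615/19944 + 140/103 = 7078505/2054232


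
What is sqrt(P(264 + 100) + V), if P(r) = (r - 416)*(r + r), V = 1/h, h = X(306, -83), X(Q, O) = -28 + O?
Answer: I*sqrt(466423887)/111 ≈ 194.57*I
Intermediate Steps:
h = -111 (h = -28 - 83 = -111)
V = -1/111 (V = 1/(-111) = -1/111 ≈ -0.0090090)
P(r) = 2*r*(-416 + r) (P(r) = (-416 + r)*(2*r) = 2*r*(-416 + r))
sqrt(P(264 + 100) + V) = sqrt(2*(264 + 100)*(-416 + (264 + 100)) - 1/111) = sqrt(2*364*(-416 + 364) - 1/111) = sqrt(2*364*(-52) - 1/111) = sqrt(-37856 - 1/111) = sqrt(-4202017/111) = I*sqrt(466423887)/111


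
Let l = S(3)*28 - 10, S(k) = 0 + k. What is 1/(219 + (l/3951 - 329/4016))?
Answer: 15867216/3473917609 ≈ 0.0045675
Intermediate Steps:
S(k) = k
l = 74 (l = 3*28 - 10 = 84 - 10 = 74)
1/(219 + (l/3951 - 329/4016)) = 1/(219 + (74/3951 - 329/4016)) = 1/(219 - 1002695/15867216) = 1/(3473917609/15867216) = 15867216/3473917609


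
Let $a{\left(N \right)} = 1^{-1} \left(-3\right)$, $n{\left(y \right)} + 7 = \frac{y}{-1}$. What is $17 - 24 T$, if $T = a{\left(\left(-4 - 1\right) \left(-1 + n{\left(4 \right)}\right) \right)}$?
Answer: $89$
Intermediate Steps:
$n{\left(y \right)} = -7 - y$ ($n{\left(y \right)} = -7 + \frac{y}{-1} = -7 + y \left(-1\right) = -7 - y$)
$a{\left(N \right)} = -3$ ($a{\left(N \right)} = 1 \left(-3\right) = -3$)
$T = -3$
$17 - 24 T = 17 - -72 = 17 + 72 = 89$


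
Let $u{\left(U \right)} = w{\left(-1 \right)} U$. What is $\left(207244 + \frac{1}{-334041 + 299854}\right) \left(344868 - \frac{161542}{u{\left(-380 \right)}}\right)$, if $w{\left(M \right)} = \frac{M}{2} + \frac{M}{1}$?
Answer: $\frac{695798796670993843}{9743295} \approx 7.1413 \cdot 10^{10}$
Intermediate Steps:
$w{\left(M \right)} = \frac{3 M}{2}$ ($w{\left(M \right)} = M \frac{1}{2} + M 1 = \frac{M}{2} + M = \frac{3 M}{2}$)
$u{\left(U \right)} = - \frac{3 U}{2}$ ($u{\left(U \right)} = \frac{3}{2} \left(-1\right) U = - \frac{3 U}{2}$)
$\left(207244 + \frac{1}{-334041 + 299854}\right) \left(344868 - \frac{161542}{u{\left(-380 \right)}}\right) = \left(207244 + \frac{1}{-334041 + 299854}\right) \left(344868 - \frac{161542}{\left(- \frac{3}{2}\right) \left(-380\right)}\right) = \left(207244 + \frac{1}{-34187}\right) \left(344868 - \frac{161542}{570}\right) = \left(207244 - \frac{1}{34187}\right) \left(344868 - \frac{80771}{285}\right) = \frac{7085050627 \left(344868 - \frac{80771}{285}\right)}{34187} = \frac{7085050627}{34187} \cdot \frac{98206609}{285} = \frac{695798796670993843}{9743295}$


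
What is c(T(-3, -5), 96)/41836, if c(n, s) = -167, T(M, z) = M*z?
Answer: -167/41836 ≈ -0.0039918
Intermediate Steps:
c(T(-3, -5), 96)/41836 = -167/41836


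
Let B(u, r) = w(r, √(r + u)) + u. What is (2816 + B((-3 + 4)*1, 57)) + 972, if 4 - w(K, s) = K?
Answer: 3736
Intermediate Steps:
w(K, s) = 4 - K
B(u, r) = 4 + u - r (B(u, r) = (4 - r) + u = 4 + u - r)
(2816 + B((-3 + 4)*1, 57)) + 972 = (2816 + (4 + (-3 + 4)*1 - 1*57)) + 972 = (2816 + (4 + 1*1 - 57)) + 972 = (2816 + (4 + 1 - 57)) + 972 = (2816 - 52) + 972 = 2764 + 972 = 3736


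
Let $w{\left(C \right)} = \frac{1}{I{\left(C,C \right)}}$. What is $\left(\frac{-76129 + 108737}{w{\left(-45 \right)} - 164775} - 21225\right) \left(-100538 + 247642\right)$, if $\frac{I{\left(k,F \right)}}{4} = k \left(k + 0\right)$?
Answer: $- \frac{4167278918618296800}{1334677499} \approx -3.1223 \cdot 10^{9}$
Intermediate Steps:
$I{\left(k,F \right)} = 4 k^{2}$ ($I{\left(k,F \right)} = 4 k \left(k + 0\right) = 4 k k = 4 k^{2}$)
$w{\left(C \right)} = \frac{1}{4 C^{2}}$
$\left(\frac{-76129 + 108737}{w{\left(-45 \right)} - 164775} - 21225\right) \left(-100538 + 247642\right) = \left(\frac{-76129 + 108737}{\frac{1}{4 \cdot 2025} - 164775} - 21225\right) \left(-100538 + 247642\right) = \left(\frac{32608}{\frac{1}{4} \cdot \frac{1}{2025} - 164775} - 21225\right) 147104 = \left(\frac{32608}{\frac{1}{8100} - 164775} - 21225\right) 147104 = \left(\frac{32608}{- \frac{1334677499}{8100}} - 21225\right) 147104 = \left(32608 \left(- \frac{8100}{1334677499}\right) - 21225\right) 147104 = \left(- \frac{264124800}{1334677499} - 21225\right) 147104 = \left(- \frac{28328794041075}{1334677499}\right) 147104 = - \frac{4167278918618296800}{1334677499}$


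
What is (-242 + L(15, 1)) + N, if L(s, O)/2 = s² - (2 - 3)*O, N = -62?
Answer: 148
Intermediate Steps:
L(s, O) = 2*O + 2*s² (L(s, O) = 2*(s² - (2 - 3)*O) = 2*(s² - (-1)*O) = 2*(s² + O) = 2*(O + s²) = 2*O + 2*s²)
(-242 + L(15, 1)) + N = (-242 + (2*1 + 2*15²)) - 62 = (-242 + (2 + 2*225)) - 62 = (-242 + (2 + 450)) - 62 = (-242 + 452) - 62 = 210 - 62 = 148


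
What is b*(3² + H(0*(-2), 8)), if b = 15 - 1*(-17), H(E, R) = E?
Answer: 288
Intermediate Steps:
b = 32 (b = 15 + 17 = 32)
b*(3² + H(0*(-2), 8)) = 32*(3² + 0*(-2)) = 32*(9 + 0) = 32*9 = 288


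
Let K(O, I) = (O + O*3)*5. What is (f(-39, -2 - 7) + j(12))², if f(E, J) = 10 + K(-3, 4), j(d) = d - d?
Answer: 2500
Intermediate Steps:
j(d) = 0
K(O, I) = 20*O (K(O, I) = (O + 3*O)*5 = (4*O)*5 = 20*O)
f(E, J) = -50 (f(E, J) = 10 + 20*(-3) = 10 - 60 = -50)
(f(-39, -2 - 7) + j(12))² = (-50 + 0)² = (-50)² = 2500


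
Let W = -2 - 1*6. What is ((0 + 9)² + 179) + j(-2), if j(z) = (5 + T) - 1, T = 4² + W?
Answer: 272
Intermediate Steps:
W = -8 (W = -2 - 6 = -8)
T = 8 (T = 4² - 8 = 16 - 8 = 8)
j(z) = 12 (j(z) = (5 + 8) - 1 = 13 - 1 = 12)
((0 + 9)² + 179) + j(-2) = ((0 + 9)² + 179) + 12 = (9² + 179) + 12 = (81 + 179) + 12 = 260 + 12 = 272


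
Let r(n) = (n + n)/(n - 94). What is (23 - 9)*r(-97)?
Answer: 2716/191 ≈ 14.220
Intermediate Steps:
r(n) = 2*n/(-94 + n) (r(n) = (2*n)/(-94 + n) = 2*n/(-94 + n))
(23 - 9)*r(-97) = (23 - 9)*(2*(-97)/(-94 - 97)) = 14*(2*(-97)/(-191)) = 14*(2*(-97)*(-1/191)) = 14*(194/191) = 2716/191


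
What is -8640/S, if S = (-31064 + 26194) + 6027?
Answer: -8640/1157 ≈ -7.4676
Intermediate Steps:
S = 1157 (S = -4870 + 6027 = 1157)
-8640/S = -8640/1157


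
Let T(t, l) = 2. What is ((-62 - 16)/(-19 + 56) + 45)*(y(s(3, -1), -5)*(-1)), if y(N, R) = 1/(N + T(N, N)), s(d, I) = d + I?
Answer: -1587/148 ≈ -10.723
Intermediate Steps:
s(d, I) = I + d
y(N, R) = 1/(2 + N) (y(N, R) = 1/(N + 2) = 1/(2 + N))
((-62 - 16)/(-19 + 56) + 45)*(y(s(3, -1), -5)*(-1)) = ((-62 - 16)/(-19 + 56) + 45)*(-1/(2 + (-1 + 3))) = (-78/37 + 45)*(-1/(2 + 2)) = (-78*1/37 + 45)*(-1/4) = (-78/37 + 45)*((1/4)*(-1)) = (1587/37)*(-1/4) = -1587/148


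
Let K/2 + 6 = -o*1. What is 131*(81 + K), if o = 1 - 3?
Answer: 9563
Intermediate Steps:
o = -2
K = -8 (K = -12 + 2*(-1*(-2)*1) = -12 + 2*(2*1) = -12 + 2*2 = -12 + 4 = -8)
131*(81 + K) = 131*(81 - 8) = 131*73 = 9563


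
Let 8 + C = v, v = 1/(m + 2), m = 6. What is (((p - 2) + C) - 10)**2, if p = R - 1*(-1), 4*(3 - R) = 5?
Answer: 18769/64 ≈ 293.27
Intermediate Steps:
R = 7/4 (R = 3 - 1/4*5 = 3 - 5/4 = 7/4 ≈ 1.7500)
p = 11/4 (p = 7/4 - 1*(-1) = 7/4 + 1 = 11/4 ≈ 2.7500)
v = 1/8 (v = 1/(6 + 2) = 1/8 ≈ 0.12500)
C = -63/8 (C = -8 + 1/8 = -63/8 ≈ -7.8750)
(((p - 2) + C) - 10)**2 = (((11/4 - 2) - 63/8) - 10)**2 = ((3/4 - 63/8) - 10)**2 = (-57/8 - 10)**2 = (-137/8)**2 = 18769/64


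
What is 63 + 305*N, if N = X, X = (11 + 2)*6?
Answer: 23853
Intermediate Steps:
X = 78 (X = 13*6 = 78)
N = 78
63 + 305*N = 63 + 305*78 = 63 + 23790 = 23853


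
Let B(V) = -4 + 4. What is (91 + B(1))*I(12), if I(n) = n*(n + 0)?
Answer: 13104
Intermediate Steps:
B(V) = 0
I(n) = n² (I(n) = n*n = n²)
(91 + B(1))*I(12) = (91 + 0)*12² = 91*144 = 13104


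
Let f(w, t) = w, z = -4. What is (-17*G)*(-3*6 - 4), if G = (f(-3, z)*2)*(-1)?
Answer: 2244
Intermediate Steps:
G = 6 (G = -3*2*(-1) = -6*(-1) = 6)
(-17*G)*(-3*6 - 4) = (-17*6)*(-3*6 - 4) = -102*(-18 - 4) = -102*(-22) = 2244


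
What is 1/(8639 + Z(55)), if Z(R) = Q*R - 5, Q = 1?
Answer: 1/8689 ≈ 0.00011509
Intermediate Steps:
Z(R) = -5 + R (Z(R) = 1*R - 5 = R - 5 = -5 + R)
1/(8639 + Z(55)) = 1/(8639 + (-5 + 55)) = 1/(8639 + 50) = 1/8689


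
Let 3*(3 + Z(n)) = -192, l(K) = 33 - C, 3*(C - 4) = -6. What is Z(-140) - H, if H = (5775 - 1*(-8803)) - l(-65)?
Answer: -14614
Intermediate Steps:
C = 2 (C = 4 + (⅓)*(-6) = 4 - 2 = 2)
l(K) = 31 (l(K) = 33 - 1*2 = 33 - 2 = 31)
Z(n) = -67 (Z(n) = -3 + (⅓)*(-192) = -3 - 64 = -67)
H = 14547 (H = (5775 - 1*(-8803)) - 1*31 = (5775 + 8803) - 31 = 14578 - 31 = 14547)
Z(-140) - H = -67 - 1*14547 = -67 - 14547 = -14614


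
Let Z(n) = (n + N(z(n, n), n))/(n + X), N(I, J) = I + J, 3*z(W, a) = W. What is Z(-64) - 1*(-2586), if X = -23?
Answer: 675394/261 ≈ 2587.7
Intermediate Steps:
z(W, a) = W/3
Z(n) = 7*n/(3*(-23 + n)) (Z(n) = (n + (n/3 + n))/(n - 23) = (n + 4*n/3)/(-23 + n) = (7*n/3)/(-23 + n) = 7*n/(3*(-23 + n)))
Z(-64) - 1*(-2586) = (7/3)*(-64)/(-23 - 64) - 1*(-2586) = (7/3)*(-64)/(-87) + 2586 = (7/3)*(-64)*(-1/87) + 2586 = 448/261 + 2586 = 675394/261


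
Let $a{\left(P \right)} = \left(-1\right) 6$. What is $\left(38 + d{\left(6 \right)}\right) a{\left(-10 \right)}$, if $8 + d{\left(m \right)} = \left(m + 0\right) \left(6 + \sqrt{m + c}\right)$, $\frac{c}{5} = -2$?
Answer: $-396 - 72 i \approx -396.0 - 72.0 i$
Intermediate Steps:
$c = -10$ ($c = 5 \left(-2\right) = -10$)
$d{\left(m \right)} = -8 + m \left(6 + \sqrt{-10 + m}\right)$ ($d{\left(m \right)} = -8 + \left(m + 0\right) \left(6 + \sqrt{m - 10}\right) = -8 + m \left(6 + \sqrt{-10 + m}\right)$)
$a{\left(P \right)} = -6$
$\left(38 + d{\left(6 \right)}\right) a{\left(-10 \right)} = \left(38 + \left(-8 + 6 \cdot 6 + 6 \sqrt{-10 + 6}\right)\right) \left(-6\right) = \left(38 + \left(-8 + 36 + 6 \sqrt{-4}\right)\right) \left(-6\right) = \left(38 + \left(-8 + 36 + 6 \cdot 2 i\right)\right) \left(-6\right) = \left(38 + \left(-8 + 36 + 12 i\right)\right) \left(-6\right) = \left(38 + \left(28 + 12 i\right)\right) \left(-6\right) = \left(66 + 12 i\right) \left(-6\right) = -396 - 72 i$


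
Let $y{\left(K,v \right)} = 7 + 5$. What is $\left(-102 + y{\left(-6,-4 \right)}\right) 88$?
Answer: $-7920$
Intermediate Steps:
$y{\left(K,v \right)} = 12$
$\left(-102 + y{\left(-6,-4 \right)}\right) 88 = \left(-102 + 12\right) 88 = \left(-90\right) 88 = -7920$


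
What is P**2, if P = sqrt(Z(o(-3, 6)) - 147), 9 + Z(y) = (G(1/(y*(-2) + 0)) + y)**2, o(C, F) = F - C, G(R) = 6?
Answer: 69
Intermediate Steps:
Z(y) = -9 + (6 + y)**2
P = sqrt(69) (P = sqrt((-9 + (6 + (6 - 1*(-3)))**2) - 147) = sqrt((-9 + (6 + (6 + 3))**2) - 147) = sqrt((-9 + (6 + 9)**2) - 147) = sqrt((-9 + 15**2) - 147) = sqrt((-9 + 225) - 147) = sqrt(216 - 147) = sqrt(69) ≈ 8.3066)
P**2 = (sqrt(69))**2 = 69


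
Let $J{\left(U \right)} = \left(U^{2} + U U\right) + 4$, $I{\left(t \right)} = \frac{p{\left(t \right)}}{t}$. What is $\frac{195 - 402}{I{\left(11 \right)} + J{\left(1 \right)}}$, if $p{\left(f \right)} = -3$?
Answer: $- \frac{253}{7} \approx -36.143$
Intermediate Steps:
$I{\left(t \right)} = - \frac{3}{t}$
$J{\left(U \right)} = 4 + 2 U^{2}$ ($J{\left(U \right)} = \left(U^{2} + U^{2}\right) + 4 = 2 U^{2} + 4 = 4 + 2 U^{2}$)
$\frac{195 - 402}{I{\left(11 \right)} + J{\left(1 \right)}} = \frac{195 - 402}{- \frac{3}{11} + \left(4 + 2 \cdot 1^{2}\right)} = - \frac{207}{\left(-3\right) \frac{1}{11} + \left(4 + 2 \cdot 1\right)} = - \frac{207}{- \frac{3}{11} + \left(4 + 2\right)} = - \frac{207}{- \frac{3}{11} + 6} = - \frac{207}{\frac{63}{11}} = \left(-207\right) \frac{11}{63} = - \frac{253}{7}$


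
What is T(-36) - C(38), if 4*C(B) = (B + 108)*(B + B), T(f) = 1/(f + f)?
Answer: -199729/72 ≈ -2774.0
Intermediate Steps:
T(f) = 1/(2*f)
C(B) = B*(108 + B)/2 (C(B) = ((B + 108)*(B + B))/4 = ((108 + B)*(2*B))/4 = (2*B*(108 + B))/4 = B*(108 + B)/2)
T(-36) - C(38) = (½)/(-36) - 38*(108 + 38)/2 = (½)*(-1/36) - 38*146/2 = -1/72 - 1*2774 = -1/72 - 2774 = -199729/72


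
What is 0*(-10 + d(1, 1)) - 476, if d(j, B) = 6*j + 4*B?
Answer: -476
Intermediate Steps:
d(j, B) = 4*B + 6*j
0*(-10 + d(1, 1)) - 476 = 0*(-10 + (4*1 + 6*1)) - 476 = 0*(-10 + (4 + 6)) - 476 = 0*(-10 + 10) - 476 = 0*0 - 476 = 0 - 476 = -476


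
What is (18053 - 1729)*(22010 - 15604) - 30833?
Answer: 104540711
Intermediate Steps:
(18053 - 1729)*(22010 - 15604) - 30833 = 16324*6406 - 30833 = 104571544 - 30833 = 104540711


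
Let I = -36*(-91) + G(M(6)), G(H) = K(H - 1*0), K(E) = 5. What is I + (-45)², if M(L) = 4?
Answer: 5306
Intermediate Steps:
G(H) = 5
I = 3281 (I = -36*(-91) + 5 = 3276 + 5 = 3281)
I + (-45)² = 3281 + (-45)² = 3281 + 2025 = 5306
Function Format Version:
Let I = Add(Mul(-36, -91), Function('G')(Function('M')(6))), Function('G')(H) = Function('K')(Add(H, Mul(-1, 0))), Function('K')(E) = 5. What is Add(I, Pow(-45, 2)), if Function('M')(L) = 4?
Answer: 5306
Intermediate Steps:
Function('G')(H) = 5
I = 3281 (I = Add(Mul(-36, -91), 5) = Add(3276, 5) = 3281)
Add(I, Pow(-45, 2)) = Add(3281, Pow(-45, 2)) = Add(3281, 2025) = 5306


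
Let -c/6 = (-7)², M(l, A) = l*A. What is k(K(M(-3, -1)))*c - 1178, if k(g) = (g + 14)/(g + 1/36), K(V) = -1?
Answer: 13766/5 ≈ 2753.2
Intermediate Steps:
M(l, A) = A*l
c = -294 (c = -6*(-7)² = -6*49 = -294)
k(g) = (14 + g)/(1/36 + g) (k(g) = (14 + g)/(g + 1/36) = (14 + g)/(1/36 + g))
k(K(M(-3, -1)))*c - 1178 = (36*(14 - 1)/(1 + 36*(-1)))*(-294) - 1178 = (36*13/(1 - 36))*(-294) - 1178 = (36*13/(-35))*(-294) - 1178 = (36*(-1/35)*13)*(-294) - 1178 = -468/35*(-294) - 1178 = 19656/5 - 1178 = 13766/5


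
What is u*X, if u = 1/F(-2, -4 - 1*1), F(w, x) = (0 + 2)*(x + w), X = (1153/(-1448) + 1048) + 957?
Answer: -2902087/20272 ≈ -143.16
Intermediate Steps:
X = 2902087/1448 (X = (1153*(-1/1448) + 1048) + 957 = (-1153/1448 + 1048) + 957 = 1516351/1448 + 957 = 2902087/1448 ≈ 2004.2)
F(w, x) = 2*w + 2*x (F(w, x) = 2*(w + x) = 2*w + 2*x)
u = -1/14 (u = 1/(2*(-2) + 2*(-4 - 1*1)) = 1/(-4 + 2*(-4 - 1)) = 1/(-4 + 2*(-5)) = 1/(-4 - 10) = 1/(-14) = -1/14 ≈ -0.071429)
u*X = -1/14*2902087/1448 = -2902087/20272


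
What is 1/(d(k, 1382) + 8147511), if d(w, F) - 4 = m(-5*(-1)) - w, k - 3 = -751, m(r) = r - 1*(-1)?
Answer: 1/8148269 ≈ 1.2273e-7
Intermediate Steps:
m(r) = 1 + r (m(r) = r + 1 = 1 + r)
k = -748 (k = 3 - 751 = -748)
d(w, F) = 10 - w (d(w, F) = 4 + ((1 - 5*(-1)) - w) = 4 + ((1 + 5) - w) = 4 + (6 - w) = 10 - w)
1/(d(k, 1382) + 8147511) = 1/((10 - 1*(-748)) + 8147511) = 1/((10 + 748) + 8147511) = 1/(758 + 8147511) = 1/8148269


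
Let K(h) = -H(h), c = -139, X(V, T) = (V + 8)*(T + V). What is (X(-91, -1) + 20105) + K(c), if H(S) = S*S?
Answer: 8420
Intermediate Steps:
X(V, T) = (8 + V)*(T + V)
H(S) = S²
K(h) = -h²
(X(-91, -1) + 20105) + K(c) = (((-91)² + 8*(-1) + 8*(-91) - 1*(-91)) + 20105) - 1*(-139)² = ((8281 - 8 - 728 + 91) + 20105) - 1*19321 = (7636 + 20105) - 19321 = 27741 - 19321 = 8420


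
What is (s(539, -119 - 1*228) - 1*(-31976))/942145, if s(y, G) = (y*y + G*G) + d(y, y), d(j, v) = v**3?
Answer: 31406745/188429 ≈ 166.68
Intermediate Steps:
s(y, G) = G**2 + y**2 + y**3 (s(y, G) = (y*y + G*G) + y**3 = (y**2 + G**2) + y**3 = (G**2 + y**2) + y**3 = G**2 + y**2 + y**3)
(s(539, -119 - 1*228) - 1*(-31976))/942145 = (((-119 - 1*228)**2 + 539**2 + 539**3) - 1*(-31976))/942145 = (((-119 - 228)**2 + 290521 + 156590819) + 31976)*(1/942145) = (((-347)**2 + 290521 + 156590819) + 31976)*(1/942145) = ((120409 + 290521 + 156590819) + 31976)*(1/942145) = (157001749 + 31976)*(1/942145) = 157033725*(1/942145) = 31406745/188429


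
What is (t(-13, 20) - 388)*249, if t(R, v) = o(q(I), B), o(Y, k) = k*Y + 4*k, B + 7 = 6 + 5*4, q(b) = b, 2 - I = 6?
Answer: -96612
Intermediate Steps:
I = -4 (I = 2 - 1*6 = 2 - 6 = -4)
B = 19 (B = -7 + (6 + 5*4) = -7 + (6 + 20) = -7 + 26 = 19)
o(Y, k) = 4*k + Y*k (o(Y, k) = Y*k + 4*k = 4*k + Y*k)
t(R, v) = 0 (t(R, v) = 19*(4 - 4) = 19*0 = 0)
(t(-13, 20) - 388)*249 = (0 - 388)*249 = -388*249 = -96612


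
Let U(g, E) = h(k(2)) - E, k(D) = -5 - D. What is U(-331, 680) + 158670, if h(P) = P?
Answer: 157983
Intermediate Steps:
U(g, E) = -7 - E (U(g, E) = (-5 - 1*2) - E = (-5 - 2) - E = -7 - E)
U(-331, 680) + 158670 = (-7 - 1*680) + 158670 = (-7 - 680) + 158670 = -687 + 158670 = 157983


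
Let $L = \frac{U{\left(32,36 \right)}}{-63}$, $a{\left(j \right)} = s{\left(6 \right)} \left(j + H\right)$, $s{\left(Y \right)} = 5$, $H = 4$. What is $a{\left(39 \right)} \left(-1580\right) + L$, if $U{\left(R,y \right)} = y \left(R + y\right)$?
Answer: $- \frac{2378172}{7} \approx -3.3974 \cdot 10^{5}$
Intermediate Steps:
$a{\left(j \right)} = 20 + 5 j$ ($a{\left(j \right)} = 5 \left(j + 4\right) = 5 \left(4 + j\right) = 20 + 5 j$)
$L = - \frac{272}{7}$ ($L = \frac{36 \left(32 + 36\right)}{-63} = 36 \cdot 68 \left(- \frac{1}{63}\right) = 2448 \left(- \frac{1}{63}\right) = - \frac{272}{7} \approx -38.857$)
$a{\left(39 \right)} \left(-1580\right) + L = \left(20 + 5 \cdot 39\right) \left(-1580\right) - \frac{272}{7} = \left(20 + 195\right) \left(-1580\right) - \frac{272}{7} = 215 \left(-1580\right) - \frac{272}{7} = -339700 - \frac{272}{7} = - \frac{2378172}{7}$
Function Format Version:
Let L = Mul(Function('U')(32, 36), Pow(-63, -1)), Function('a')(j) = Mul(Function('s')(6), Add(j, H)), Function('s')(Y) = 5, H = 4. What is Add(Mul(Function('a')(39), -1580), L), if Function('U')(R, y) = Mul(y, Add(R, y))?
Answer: Rational(-2378172, 7) ≈ -3.3974e+5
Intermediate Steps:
Function('a')(j) = Add(20, Mul(5, j)) (Function('a')(j) = Mul(5, Add(j, 4)) = Mul(5, Add(4, j)) = Add(20, Mul(5, j)))
L = Rational(-272, 7) (L = Mul(Mul(36, Add(32, 36)), Pow(-63, -1)) = Mul(Mul(36, 68), Rational(-1, 63)) = Mul(2448, Rational(-1, 63)) = Rational(-272, 7) ≈ -38.857)
Add(Mul(Function('a')(39), -1580), L) = Add(Mul(Add(20, Mul(5, 39)), -1580), Rational(-272, 7)) = Add(Mul(Add(20, 195), -1580), Rational(-272, 7)) = Add(Mul(215, -1580), Rational(-272, 7)) = Add(-339700, Rational(-272, 7)) = Rational(-2378172, 7)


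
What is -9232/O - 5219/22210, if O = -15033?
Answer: 126585493/333882930 ≈ 0.37913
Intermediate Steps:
-9232/O - 5219/22210 = -9232/(-15033) - 5219/22210 = -9232*(-1/15033) - 5219*1/22210 = 9232/15033 - 5219/22210 = 126585493/333882930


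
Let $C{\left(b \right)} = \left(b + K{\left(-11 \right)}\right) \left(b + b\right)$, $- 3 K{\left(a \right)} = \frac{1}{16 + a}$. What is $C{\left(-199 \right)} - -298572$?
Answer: $\frac{5667008}{15} \approx 3.778 \cdot 10^{5}$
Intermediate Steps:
$K{\left(a \right)} = - \frac{1}{3 \left(16 + a\right)}$
$C{\left(b \right)} = 2 b \left(- \frac{1}{15} + b\right)$ ($C{\left(b \right)} = \left(b - \frac{1}{48 + 3 \left(-11\right)}\right) \left(b + b\right) = \left(b - \frac{1}{48 - 33}\right) 2 b = \left(b - \frac{1}{15}\right) 2 b = \left(- \frac{1}{15} + b\right) 2 b = 2 b \left(- \frac{1}{15} + b\right)$)
$C{\left(-199 \right)} - -298572 = \frac{2}{15} \left(-199\right) \left(-1 + 15 \left(-199\right)\right) - -298572 = \frac{2}{15} \left(-199\right) \left(-1 - 2985\right) + 298572 = \frac{2}{15} \left(-199\right) \left(-2986\right) + 298572 = \frac{1188428}{15} + 298572 = \frac{5667008}{15}$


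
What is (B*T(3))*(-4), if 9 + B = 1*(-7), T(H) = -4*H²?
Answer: -2304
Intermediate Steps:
B = -16 (B = -9 + 1*(-7) = -9 - 7 = -16)
(B*T(3))*(-4) = -(-64)*3²*(-4) = -(-64)*9*(-4) = -16*(-36)*(-4) = 576*(-4) = -2304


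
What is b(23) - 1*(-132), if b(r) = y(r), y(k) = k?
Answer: 155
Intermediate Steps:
b(r) = r
b(23) - 1*(-132) = 23 - 1*(-132) = 23 + 132 = 155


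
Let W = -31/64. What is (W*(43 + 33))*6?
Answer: -1767/8 ≈ -220.88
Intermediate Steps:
W = -31/64 (W = -31*1/64 = -31/64 ≈ -0.48438)
(W*(43 + 33))*6 = -31*(43 + 33)/64*6 = -31/64*76*6 = -589/16*6 = -1767/8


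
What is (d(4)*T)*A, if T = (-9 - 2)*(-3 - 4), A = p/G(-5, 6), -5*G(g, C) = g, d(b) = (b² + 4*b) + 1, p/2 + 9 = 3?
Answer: -30492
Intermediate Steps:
p = -12 (p = -18 + 2*3 = -18 + 6 = -12)
d(b) = 1 + b² + 4*b
G(g, C) = -g/5
A = -12 (A = -12/((-⅕*(-5))) = -12/1 = -12*1 = -12)
T = 77 (T = -11*(-7) = 77)
(d(4)*T)*A = ((1 + 4² + 4*4)*77)*(-12) = ((1 + 16 + 16)*77)*(-12) = (33*77)*(-12) = 2541*(-12) = -30492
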